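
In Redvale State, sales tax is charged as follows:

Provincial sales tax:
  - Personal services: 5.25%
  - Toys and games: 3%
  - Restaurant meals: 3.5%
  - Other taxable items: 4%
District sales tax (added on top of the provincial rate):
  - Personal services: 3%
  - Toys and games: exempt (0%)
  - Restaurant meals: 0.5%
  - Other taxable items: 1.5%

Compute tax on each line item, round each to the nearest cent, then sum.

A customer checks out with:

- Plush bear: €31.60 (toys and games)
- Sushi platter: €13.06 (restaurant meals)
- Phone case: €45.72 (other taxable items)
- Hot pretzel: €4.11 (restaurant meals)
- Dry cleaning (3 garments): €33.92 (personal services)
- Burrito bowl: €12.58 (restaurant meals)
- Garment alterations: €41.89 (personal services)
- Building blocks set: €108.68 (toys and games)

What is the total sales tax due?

Plush bear €31.60: toys and games → 3% + 0% district = 3% → €0.95
Sushi platter €13.06: restaurant meals → 3.5% + 0.5% district = 4% → €0.52
Phone case €45.72: other taxable items → 4% + 1.5% district = 5.5% → €2.51
Hot pretzel €4.11: restaurant meals → 3.5% + 0.5% district = 4% → €0.16
Dry cleaning (3 garments) €33.92: personal services → 5.25% + 3% district = 8.25% → €2.80
Burrito bowl €12.58: restaurant meals → 3.5% + 0.5% district = 4% → €0.50
Garment alterations €41.89: personal services → 5.25% + 3% district = 8.25% → €3.46
Building blocks set €108.68: toys and games → 3% + 0% district = 3% → €3.26
Total tax = €0.95 + €0.52 + €2.51 + €0.16 + €2.80 + €0.50 + €3.46 + €3.26 = €14.16

€14.16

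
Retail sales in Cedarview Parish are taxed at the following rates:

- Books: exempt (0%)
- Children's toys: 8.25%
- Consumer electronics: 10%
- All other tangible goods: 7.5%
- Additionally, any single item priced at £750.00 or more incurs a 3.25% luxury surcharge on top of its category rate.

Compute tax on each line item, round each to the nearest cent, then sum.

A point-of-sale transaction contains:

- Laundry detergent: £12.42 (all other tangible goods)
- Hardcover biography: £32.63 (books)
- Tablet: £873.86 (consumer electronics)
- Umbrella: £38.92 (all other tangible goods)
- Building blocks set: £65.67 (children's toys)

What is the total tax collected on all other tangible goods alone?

Laundry detergent £12.42: all other tangible goods → 7.5% → £0.93
Umbrella £38.92: all other tangible goods → 7.5% → £2.92
Tax on all other tangible goods = £0.93 + £2.92 = £3.85

£3.85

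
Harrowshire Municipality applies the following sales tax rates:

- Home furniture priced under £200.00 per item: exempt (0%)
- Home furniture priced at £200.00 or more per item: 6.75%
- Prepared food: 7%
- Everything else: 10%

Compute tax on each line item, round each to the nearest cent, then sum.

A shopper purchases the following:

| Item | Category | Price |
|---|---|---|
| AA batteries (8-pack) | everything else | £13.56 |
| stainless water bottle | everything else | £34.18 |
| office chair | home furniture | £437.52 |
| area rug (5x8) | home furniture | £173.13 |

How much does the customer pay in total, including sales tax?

£692.70

AA batteries (8-pack) £13.56: everything else → 10% → £1.36
Stainless water bottle £34.18: everything else → 10% → £3.42
Office chair £437.52: home furniture, £200.00 or more → 6.75% → £29.53
Area rug (5x8) £173.13: home furniture, under £200.00 → 0% → £0.00
Subtotal = £658.39; tax = £34.31; total due = £692.70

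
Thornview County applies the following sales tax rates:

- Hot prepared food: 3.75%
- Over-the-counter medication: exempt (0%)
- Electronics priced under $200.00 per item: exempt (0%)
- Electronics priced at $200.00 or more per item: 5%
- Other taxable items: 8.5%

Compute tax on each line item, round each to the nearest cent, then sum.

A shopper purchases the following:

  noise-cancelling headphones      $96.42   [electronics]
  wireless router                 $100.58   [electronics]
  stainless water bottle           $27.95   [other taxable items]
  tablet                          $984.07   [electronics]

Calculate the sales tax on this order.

$51.58

Noise-cancelling headphones $96.42: electronics, under $200.00 → 0% → $0.00
Wireless router $100.58: electronics, under $200.00 → 0% → $0.00
Stainless water bottle $27.95: other taxable items → 8.5% → $2.38
Tablet $984.07: electronics, $200.00 or more → 5% → $49.20
Total tax = $2.38 + $49.20 = $51.58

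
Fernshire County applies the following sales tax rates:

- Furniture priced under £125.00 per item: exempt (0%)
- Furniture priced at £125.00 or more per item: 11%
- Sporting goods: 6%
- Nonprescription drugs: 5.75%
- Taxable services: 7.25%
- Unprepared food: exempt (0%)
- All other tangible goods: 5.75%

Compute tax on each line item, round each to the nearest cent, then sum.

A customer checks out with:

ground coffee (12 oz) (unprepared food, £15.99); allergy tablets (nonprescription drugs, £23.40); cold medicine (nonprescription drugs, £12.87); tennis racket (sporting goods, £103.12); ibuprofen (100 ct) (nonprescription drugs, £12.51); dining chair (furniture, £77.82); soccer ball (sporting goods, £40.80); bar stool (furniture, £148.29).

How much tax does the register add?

Ground coffee (12 oz) £15.99: unprepared food → 0% → £0.00
Allergy tablets £23.40: nonprescription drugs → 5.75% → £1.35
Cold medicine £12.87: nonprescription drugs → 5.75% → £0.74
Tennis racket £103.12: sporting goods → 6% → £6.19
Ibuprofen (100 ct) £12.51: nonprescription drugs → 5.75% → £0.72
Dining chair £77.82: furniture, under £125.00 → 0% → £0.00
Soccer ball £40.80: sporting goods → 6% → £2.45
Bar stool £148.29: furniture, £125.00 or more → 11% → £16.31
Total tax = £1.35 + £0.74 + £6.19 + £0.72 + £2.45 + £16.31 = £27.76

£27.76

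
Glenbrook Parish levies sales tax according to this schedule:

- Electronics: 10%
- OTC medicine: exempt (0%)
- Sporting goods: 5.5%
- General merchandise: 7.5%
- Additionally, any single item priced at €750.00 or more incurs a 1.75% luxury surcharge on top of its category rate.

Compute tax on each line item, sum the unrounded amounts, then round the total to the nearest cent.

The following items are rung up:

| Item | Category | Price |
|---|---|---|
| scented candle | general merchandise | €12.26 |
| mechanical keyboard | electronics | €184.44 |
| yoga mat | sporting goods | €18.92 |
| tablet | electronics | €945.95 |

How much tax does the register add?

€131.55

Scented candle €12.26: general merchandise → 7.5% → €0.9195
Mechanical keyboard €184.44: electronics → 10% → €18.444
Yoga mat €18.92: sporting goods → 5.5% → €1.0406
Tablet €945.95: electronics → 10% + 1.75% surcharge = 11.75% → €111.149125
Unrounded tax sum = €131.553225 → €131.55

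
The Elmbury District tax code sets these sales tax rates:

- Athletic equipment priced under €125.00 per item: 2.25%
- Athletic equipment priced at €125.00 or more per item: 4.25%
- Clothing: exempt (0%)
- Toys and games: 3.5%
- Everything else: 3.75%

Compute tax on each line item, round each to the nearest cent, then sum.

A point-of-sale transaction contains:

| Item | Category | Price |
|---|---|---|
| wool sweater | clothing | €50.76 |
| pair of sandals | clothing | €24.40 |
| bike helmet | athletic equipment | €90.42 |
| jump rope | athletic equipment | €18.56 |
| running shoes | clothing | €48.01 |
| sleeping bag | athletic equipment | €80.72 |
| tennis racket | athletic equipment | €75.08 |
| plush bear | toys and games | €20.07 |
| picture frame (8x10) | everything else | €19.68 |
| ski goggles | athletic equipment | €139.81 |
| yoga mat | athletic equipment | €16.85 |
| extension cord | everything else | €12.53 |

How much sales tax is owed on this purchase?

€14.19

Wool sweater €50.76: clothing → 0% → €0.00
Pair of sandals €24.40: clothing → 0% → €0.00
Bike helmet €90.42: athletic equipment, under €125.00 → 2.25% → €2.03
Jump rope €18.56: athletic equipment, under €125.00 → 2.25% → €0.42
Running shoes €48.01: clothing → 0% → €0.00
Sleeping bag €80.72: athletic equipment, under €125.00 → 2.25% → €1.82
Tennis racket €75.08: athletic equipment, under €125.00 → 2.25% → €1.69
Plush bear €20.07: toys and games → 3.5% → €0.70
Picture frame (8x10) €19.68: everything else → 3.75% → €0.74
Ski goggles €139.81: athletic equipment, €125.00 or more → 4.25% → €5.94
Yoga mat €16.85: athletic equipment, under €125.00 → 2.25% → €0.38
Extension cord €12.53: everything else → 3.75% → €0.47
Total tax = €2.03 + €0.42 + €1.82 + €1.69 + €0.70 + €0.74 + €5.94 + €0.38 + €0.47 = €14.19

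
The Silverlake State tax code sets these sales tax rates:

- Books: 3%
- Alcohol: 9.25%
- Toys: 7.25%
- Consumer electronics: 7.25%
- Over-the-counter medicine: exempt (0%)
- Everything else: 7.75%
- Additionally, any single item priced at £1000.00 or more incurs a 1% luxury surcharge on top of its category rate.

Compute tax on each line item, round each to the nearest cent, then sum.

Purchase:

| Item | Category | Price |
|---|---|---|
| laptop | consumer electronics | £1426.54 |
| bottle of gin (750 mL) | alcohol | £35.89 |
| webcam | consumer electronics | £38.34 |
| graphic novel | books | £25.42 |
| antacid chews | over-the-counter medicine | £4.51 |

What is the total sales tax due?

Laptop £1426.54: consumer electronics → 7.25% + 1% surcharge = 8.25% → £117.69
Bottle of gin (750 mL) £35.89: alcohol → 9.25% → £3.32
Webcam £38.34: consumer electronics → 7.25% → £2.78
Graphic novel £25.42: books → 3% → £0.76
Antacid chews £4.51: over-the-counter medicine → 0% → £0.00
Total tax = £117.69 + £3.32 + £2.78 + £0.76 = £124.55

£124.55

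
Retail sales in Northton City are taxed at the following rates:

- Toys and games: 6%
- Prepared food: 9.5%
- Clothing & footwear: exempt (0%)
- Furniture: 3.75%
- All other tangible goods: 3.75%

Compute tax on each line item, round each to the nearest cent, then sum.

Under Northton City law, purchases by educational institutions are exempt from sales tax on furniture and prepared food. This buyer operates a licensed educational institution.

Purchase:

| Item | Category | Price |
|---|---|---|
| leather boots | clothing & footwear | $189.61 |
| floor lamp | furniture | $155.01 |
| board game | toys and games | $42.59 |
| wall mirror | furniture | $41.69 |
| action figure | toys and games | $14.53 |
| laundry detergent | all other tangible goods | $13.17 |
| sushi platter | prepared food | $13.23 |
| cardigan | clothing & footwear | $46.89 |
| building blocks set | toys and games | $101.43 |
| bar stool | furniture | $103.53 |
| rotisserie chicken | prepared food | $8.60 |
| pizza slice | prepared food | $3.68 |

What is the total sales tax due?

$10.01

Leather boots $189.61: clothing & footwear → 0% → $0.00
Floor lamp $155.01: furniture, buyer-exempt → 0% → $0.00
Board game $42.59: toys and games → 6% → $2.56
Wall mirror $41.69: furniture, buyer-exempt → 0% → $0.00
Action figure $14.53: toys and games → 6% → $0.87
Laundry detergent $13.17: all other tangible goods → 3.75% → $0.49
Sushi platter $13.23: prepared food, buyer-exempt → 0% → $0.00
Cardigan $46.89: clothing & footwear → 0% → $0.00
Building blocks set $101.43: toys and games → 6% → $6.09
Bar stool $103.53: furniture, buyer-exempt → 0% → $0.00
Rotisserie chicken $8.60: prepared food, buyer-exempt → 0% → $0.00
Pizza slice $3.68: prepared food, buyer-exempt → 0% → $0.00
Total tax = $2.56 + $0.87 + $0.49 + $6.09 = $10.01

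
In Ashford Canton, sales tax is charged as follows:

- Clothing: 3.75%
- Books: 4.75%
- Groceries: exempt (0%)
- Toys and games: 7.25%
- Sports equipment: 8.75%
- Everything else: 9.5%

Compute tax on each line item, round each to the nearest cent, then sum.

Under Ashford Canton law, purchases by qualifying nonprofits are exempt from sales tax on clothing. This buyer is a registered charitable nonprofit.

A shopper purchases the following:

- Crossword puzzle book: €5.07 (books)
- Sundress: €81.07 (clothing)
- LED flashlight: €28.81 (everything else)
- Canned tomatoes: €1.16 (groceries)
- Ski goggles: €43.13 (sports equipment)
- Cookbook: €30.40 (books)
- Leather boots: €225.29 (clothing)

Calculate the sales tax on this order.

€8.19

Crossword puzzle book €5.07: books → 4.75% → €0.24
Sundress €81.07: clothing, buyer-exempt → 0% → €0.00
LED flashlight €28.81: everything else → 9.5% → €2.74
Canned tomatoes €1.16: groceries → 0% → €0.00
Ski goggles €43.13: sports equipment → 8.75% → €3.77
Cookbook €30.40: books → 4.75% → €1.44
Leather boots €225.29: clothing, buyer-exempt → 0% → €0.00
Total tax = €0.24 + €2.74 + €3.77 + €1.44 = €8.19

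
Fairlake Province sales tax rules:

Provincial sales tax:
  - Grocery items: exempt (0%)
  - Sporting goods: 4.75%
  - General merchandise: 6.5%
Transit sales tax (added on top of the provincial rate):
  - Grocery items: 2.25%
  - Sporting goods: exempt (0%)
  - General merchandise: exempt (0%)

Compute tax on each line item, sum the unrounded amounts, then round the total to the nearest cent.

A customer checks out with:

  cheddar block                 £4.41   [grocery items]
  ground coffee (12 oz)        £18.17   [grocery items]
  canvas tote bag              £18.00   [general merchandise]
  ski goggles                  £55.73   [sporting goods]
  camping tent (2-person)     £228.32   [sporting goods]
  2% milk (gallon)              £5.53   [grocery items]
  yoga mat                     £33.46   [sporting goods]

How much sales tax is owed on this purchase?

£16.88

Cheddar block £4.41: grocery items → 0% + 2.25% transit = 2.25% → £0.099225
Ground coffee (12 oz) £18.17: grocery items → 0% + 2.25% transit = 2.25% → £0.408825
Canvas tote bag £18.00: general merchandise → 6.5% + 0% transit = 6.5% → £1.17
Ski goggles £55.73: sporting goods → 4.75% + 0% transit = 4.75% → £2.647175
Camping tent (2-person) £228.32: sporting goods → 4.75% + 0% transit = 4.75% → £10.8452
2% milk (gallon) £5.53: grocery items → 0% + 2.25% transit = 2.25% → £0.124425
Yoga mat £33.46: sporting goods → 4.75% + 0% transit = 4.75% → £1.58935
Unrounded tax sum = £16.8842 → £16.88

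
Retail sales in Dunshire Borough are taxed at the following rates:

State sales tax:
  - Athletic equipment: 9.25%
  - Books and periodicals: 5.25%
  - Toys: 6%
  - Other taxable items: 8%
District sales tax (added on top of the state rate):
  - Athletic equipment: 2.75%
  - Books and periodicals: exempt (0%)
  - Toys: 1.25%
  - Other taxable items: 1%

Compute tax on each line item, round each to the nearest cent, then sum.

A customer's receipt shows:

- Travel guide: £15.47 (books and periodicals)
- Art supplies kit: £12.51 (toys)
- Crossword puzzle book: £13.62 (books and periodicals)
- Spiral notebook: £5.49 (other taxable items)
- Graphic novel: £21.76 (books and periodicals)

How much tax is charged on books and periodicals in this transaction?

Travel guide £15.47: books and periodicals → 5.25% + 0% district = 5.25% → £0.81
Crossword puzzle book £13.62: books and periodicals → 5.25% + 0% district = 5.25% → £0.72
Graphic novel £21.76: books and periodicals → 5.25% + 0% district = 5.25% → £1.14
Tax on books and periodicals = £0.81 + £0.72 + £1.14 = £2.67

£2.67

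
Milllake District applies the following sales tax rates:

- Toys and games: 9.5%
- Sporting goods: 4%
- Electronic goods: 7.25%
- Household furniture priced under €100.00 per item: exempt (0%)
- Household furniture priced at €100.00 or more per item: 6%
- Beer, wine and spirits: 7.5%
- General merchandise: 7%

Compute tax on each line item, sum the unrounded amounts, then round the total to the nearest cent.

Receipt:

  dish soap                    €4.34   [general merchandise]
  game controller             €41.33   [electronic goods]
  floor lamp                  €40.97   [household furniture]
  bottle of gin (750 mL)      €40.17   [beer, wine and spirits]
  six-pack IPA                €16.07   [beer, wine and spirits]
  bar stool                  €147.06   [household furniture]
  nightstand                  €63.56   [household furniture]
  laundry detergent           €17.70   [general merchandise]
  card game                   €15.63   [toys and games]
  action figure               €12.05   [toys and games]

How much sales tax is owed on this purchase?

Dish soap €4.34: general merchandise → 7% → €0.3038
Game controller €41.33: electronic goods → 7.25% → €2.996425
Floor lamp €40.97: household furniture, under €100.00 → 0% → €0.00
Bottle of gin (750 mL) €40.17: beer, wine and spirits → 7.5% → €3.01275
Six-pack IPA €16.07: beer, wine and spirits → 7.5% → €1.20525
Bar stool €147.06: household furniture, €100.00 or more → 6% → €8.8236
Nightstand €63.56: household furniture, under €100.00 → 0% → €0.00
Laundry detergent €17.70: general merchandise → 7% → €1.239
Card game €15.63: toys and games → 9.5% → €1.48485
Action figure €12.05: toys and games → 9.5% → €1.14475
Unrounded tax sum = €20.210425 → €20.21

€20.21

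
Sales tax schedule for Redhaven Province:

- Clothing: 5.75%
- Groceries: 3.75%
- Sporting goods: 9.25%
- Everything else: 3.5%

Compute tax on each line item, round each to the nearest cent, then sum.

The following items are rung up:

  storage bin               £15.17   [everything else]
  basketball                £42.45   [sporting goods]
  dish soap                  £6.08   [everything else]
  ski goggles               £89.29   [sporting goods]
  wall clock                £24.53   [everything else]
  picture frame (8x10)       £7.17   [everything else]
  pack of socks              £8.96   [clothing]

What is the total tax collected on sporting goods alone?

£12.19

Basketball £42.45: sporting goods → 9.25% → £3.93
Ski goggles £89.29: sporting goods → 9.25% → £8.26
Tax on sporting goods = £3.93 + £8.26 = £12.19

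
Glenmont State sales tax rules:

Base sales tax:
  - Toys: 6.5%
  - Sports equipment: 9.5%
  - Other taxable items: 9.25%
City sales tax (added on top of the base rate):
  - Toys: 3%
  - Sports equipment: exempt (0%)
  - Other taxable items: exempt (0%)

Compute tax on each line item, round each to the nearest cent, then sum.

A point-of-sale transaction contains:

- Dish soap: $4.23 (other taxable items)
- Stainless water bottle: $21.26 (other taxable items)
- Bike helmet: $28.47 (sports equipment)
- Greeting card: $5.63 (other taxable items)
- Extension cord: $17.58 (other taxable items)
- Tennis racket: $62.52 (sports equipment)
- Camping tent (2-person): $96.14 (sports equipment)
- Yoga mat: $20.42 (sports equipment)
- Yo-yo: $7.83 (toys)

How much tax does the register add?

$24.96

Dish soap $4.23: other taxable items → 9.25% + 0% city = 9.25% → $0.39
Stainless water bottle $21.26: other taxable items → 9.25% + 0% city = 9.25% → $1.97
Bike helmet $28.47: sports equipment → 9.5% + 0% city = 9.5% → $2.70
Greeting card $5.63: other taxable items → 9.25% + 0% city = 9.25% → $0.52
Extension cord $17.58: other taxable items → 9.25% + 0% city = 9.25% → $1.63
Tennis racket $62.52: sports equipment → 9.5% + 0% city = 9.5% → $5.94
Camping tent (2-person) $96.14: sports equipment → 9.5% + 0% city = 9.5% → $9.13
Yoga mat $20.42: sports equipment → 9.5% + 0% city = 9.5% → $1.94
Yo-yo $7.83: toys → 6.5% + 3% city = 9.5% → $0.74
Total tax = $0.39 + $1.97 + $2.70 + $0.52 + $1.63 + $5.94 + $9.13 + $1.94 + $0.74 = $24.96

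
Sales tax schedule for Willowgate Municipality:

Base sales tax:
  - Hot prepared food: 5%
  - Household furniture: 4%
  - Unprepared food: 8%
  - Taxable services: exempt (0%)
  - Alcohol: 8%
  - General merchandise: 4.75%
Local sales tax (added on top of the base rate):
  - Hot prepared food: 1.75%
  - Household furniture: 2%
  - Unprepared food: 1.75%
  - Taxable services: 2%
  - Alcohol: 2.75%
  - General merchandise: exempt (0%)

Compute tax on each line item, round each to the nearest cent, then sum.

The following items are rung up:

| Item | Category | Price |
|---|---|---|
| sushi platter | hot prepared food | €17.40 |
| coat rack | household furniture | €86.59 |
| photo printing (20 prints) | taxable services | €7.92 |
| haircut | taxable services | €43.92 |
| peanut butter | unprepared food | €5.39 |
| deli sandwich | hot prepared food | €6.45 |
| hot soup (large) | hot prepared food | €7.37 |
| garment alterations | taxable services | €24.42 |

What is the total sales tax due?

€9.37

Sushi platter €17.40: hot prepared food → 5% + 1.75% local = 6.75% → €1.17
Coat rack €86.59: household furniture → 4% + 2% local = 6% → €5.20
Photo printing (20 prints) €7.92: taxable services → 0% + 2% local = 2% → €0.16
Haircut €43.92: taxable services → 0% + 2% local = 2% → €0.88
Peanut butter €5.39: unprepared food → 8% + 1.75% local = 9.75% → €0.53
Deli sandwich €6.45: hot prepared food → 5% + 1.75% local = 6.75% → €0.44
Hot soup (large) €7.37: hot prepared food → 5% + 1.75% local = 6.75% → €0.50
Garment alterations €24.42: taxable services → 0% + 2% local = 2% → €0.49
Total tax = €1.17 + €5.20 + €0.16 + €0.88 + €0.53 + €0.44 + €0.50 + €0.49 = €9.37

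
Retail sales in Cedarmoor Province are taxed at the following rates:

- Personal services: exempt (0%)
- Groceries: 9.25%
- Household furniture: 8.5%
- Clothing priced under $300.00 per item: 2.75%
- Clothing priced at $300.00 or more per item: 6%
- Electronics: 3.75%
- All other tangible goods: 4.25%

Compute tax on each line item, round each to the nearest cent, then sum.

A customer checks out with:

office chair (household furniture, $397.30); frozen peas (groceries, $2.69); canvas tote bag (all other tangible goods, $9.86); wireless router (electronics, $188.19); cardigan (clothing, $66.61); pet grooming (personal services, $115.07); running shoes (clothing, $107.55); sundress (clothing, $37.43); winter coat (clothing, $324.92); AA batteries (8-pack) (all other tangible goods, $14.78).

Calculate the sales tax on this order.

$67.45

Office chair $397.30: household furniture → 8.5% → $33.77
Frozen peas $2.69: groceries → 9.25% → $0.25
Canvas tote bag $9.86: all other tangible goods → 4.25% → $0.42
Wireless router $188.19: electronics → 3.75% → $7.06
Cardigan $66.61: clothing, under $300.00 → 2.75% → $1.83
Pet grooming $115.07: personal services → 0% → $0.00
Running shoes $107.55: clothing, under $300.00 → 2.75% → $2.96
Sundress $37.43: clothing, under $300.00 → 2.75% → $1.03
Winter coat $324.92: clothing, $300.00 or more → 6% → $19.50
AA batteries (8-pack) $14.78: all other tangible goods → 4.25% → $0.63
Total tax = $33.77 + $0.25 + $0.42 + $7.06 + $1.83 + $2.96 + $1.03 + $19.50 + $0.63 = $67.45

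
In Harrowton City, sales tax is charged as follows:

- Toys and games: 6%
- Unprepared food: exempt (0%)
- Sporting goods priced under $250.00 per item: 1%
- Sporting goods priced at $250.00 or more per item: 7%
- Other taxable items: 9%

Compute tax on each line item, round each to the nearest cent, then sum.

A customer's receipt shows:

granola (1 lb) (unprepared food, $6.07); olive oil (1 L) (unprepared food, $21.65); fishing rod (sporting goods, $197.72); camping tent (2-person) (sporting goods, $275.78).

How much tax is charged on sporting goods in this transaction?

$21.28

Fishing rod $197.72: sporting goods, under $250.00 → 1% → $1.98
Camping tent (2-person) $275.78: sporting goods, $250.00 or more → 7% → $19.30
Tax on sporting goods = $1.98 + $19.30 = $21.28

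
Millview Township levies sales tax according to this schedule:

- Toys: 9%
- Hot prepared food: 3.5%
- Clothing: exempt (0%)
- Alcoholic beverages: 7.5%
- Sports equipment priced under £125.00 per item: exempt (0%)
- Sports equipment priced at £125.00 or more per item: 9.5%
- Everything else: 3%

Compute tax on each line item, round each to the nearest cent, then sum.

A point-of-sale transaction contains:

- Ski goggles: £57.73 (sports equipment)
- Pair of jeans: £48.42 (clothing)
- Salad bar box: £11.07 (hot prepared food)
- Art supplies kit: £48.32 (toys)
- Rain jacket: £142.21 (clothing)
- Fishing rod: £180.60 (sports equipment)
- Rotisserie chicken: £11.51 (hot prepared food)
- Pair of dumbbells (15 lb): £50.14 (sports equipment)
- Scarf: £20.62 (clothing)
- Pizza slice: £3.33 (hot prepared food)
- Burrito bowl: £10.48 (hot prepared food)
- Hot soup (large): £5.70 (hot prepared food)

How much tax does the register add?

Ski goggles £57.73: sports equipment, under £125.00 → 0% → £0.00
Pair of jeans £48.42: clothing → 0% → £0.00
Salad bar box £11.07: hot prepared food → 3.5% → £0.39
Art supplies kit £48.32: toys → 9% → £4.35
Rain jacket £142.21: clothing → 0% → £0.00
Fishing rod £180.60: sports equipment, £125.00 or more → 9.5% → £17.16
Rotisserie chicken £11.51: hot prepared food → 3.5% → £0.40
Pair of dumbbells (15 lb) £50.14: sports equipment, under £125.00 → 0% → £0.00
Scarf £20.62: clothing → 0% → £0.00
Pizza slice £3.33: hot prepared food → 3.5% → £0.12
Burrito bowl £10.48: hot prepared food → 3.5% → £0.37
Hot soup (large) £5.70: hot prepared food → 3.5% → £0.20
Total tax = £0.39 + £4.35 + £17.16 + £0.40 + £0.12 + £0.37 + £0.20 = £22.99

£22.99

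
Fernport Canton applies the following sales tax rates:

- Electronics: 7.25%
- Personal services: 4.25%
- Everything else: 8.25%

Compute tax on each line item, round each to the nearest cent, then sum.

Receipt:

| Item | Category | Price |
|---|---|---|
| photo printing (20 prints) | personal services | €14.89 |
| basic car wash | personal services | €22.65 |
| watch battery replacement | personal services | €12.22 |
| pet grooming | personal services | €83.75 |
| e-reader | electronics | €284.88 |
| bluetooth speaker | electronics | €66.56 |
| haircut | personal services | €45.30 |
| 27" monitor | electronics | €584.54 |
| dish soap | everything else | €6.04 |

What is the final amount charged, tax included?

Photo printing (20 prints) €14.89: personal services → 4.25% → €0.63
Basic car wash €22.65: personal services → 4.25% → €0.96
Watch battery replacement €12.22: personal services → 4.25% → €0.52
Pet grooming €83.75: personal services → 4.25% → €3.56
E-reader €284.88: electronics → 7.25% → €20.65
Bluetooth speaker €66.56: electronics → 7.25% → €4.83
Haircut €45.30: personal services → 4.25% → €1.93
27" monitor €584.54: electronics → 7.25% → €42.38
Dish soap €6.04: everything else → 8.25% → €0.50
Subtotal = €1120.83; tax = €75.96; total due = €1196.79

€1196.79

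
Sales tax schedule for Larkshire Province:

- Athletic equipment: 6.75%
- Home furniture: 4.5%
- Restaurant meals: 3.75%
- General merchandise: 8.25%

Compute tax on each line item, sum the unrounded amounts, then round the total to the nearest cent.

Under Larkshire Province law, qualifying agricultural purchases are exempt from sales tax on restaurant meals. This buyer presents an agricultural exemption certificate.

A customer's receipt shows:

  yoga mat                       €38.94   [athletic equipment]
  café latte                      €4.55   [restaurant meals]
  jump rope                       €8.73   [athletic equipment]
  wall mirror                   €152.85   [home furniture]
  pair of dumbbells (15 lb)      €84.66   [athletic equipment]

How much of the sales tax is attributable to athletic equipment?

Yoga mat €38.94: athletic equipment → 6.75% → €2.62845
Jump rope €8.73: athletic equipment → 6.75% → €0.589275
Pair of dumbbells (15 lb) €84.66: athletic equipment → 6.75% → €5.71455
Tax on athletic equipment: unrounded sum = €8.932275 → €8.93

€8.93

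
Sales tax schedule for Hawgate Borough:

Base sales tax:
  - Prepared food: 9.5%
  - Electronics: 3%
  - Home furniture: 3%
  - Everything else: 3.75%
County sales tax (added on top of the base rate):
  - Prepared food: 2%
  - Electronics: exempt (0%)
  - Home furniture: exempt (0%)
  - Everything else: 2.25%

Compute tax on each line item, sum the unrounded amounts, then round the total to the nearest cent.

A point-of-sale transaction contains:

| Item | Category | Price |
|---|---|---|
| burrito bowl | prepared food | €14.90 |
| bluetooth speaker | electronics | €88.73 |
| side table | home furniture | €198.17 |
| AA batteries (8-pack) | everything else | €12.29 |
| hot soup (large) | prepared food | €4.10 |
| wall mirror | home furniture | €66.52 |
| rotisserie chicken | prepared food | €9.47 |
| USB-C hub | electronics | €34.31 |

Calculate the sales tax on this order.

Burrito bowl €14.90: prepared food → 9.5% + 2% county = 11.5% → €1.7135
Bluetooth speaker €88.73: electronics → 3% + 0% county = 3% → €2.6619
Side table €198.17: home furniture → 3% + 0% county = 3% → €5.9451
AA batteries (8-pack) €12.29: everything else → 3.75% + 2.25% county = 6% → €0.7374
Hot soup (large) €4.10: prepared food → 9.5% + 2% county = 11.5% → €0.4715
Wall mirror €66.52: home furniture → 3% + 0% county = 3% → €1.9956
Rotisserie chicken €9.47: prepared food → 9.5% + 2% county = 11.5% → €1.08905
USB-C hub €34.31: electronics → 3% + 0% county = 3% → €1.0293
Unrounded tax sum = €15.64335 → €15.64

€15.64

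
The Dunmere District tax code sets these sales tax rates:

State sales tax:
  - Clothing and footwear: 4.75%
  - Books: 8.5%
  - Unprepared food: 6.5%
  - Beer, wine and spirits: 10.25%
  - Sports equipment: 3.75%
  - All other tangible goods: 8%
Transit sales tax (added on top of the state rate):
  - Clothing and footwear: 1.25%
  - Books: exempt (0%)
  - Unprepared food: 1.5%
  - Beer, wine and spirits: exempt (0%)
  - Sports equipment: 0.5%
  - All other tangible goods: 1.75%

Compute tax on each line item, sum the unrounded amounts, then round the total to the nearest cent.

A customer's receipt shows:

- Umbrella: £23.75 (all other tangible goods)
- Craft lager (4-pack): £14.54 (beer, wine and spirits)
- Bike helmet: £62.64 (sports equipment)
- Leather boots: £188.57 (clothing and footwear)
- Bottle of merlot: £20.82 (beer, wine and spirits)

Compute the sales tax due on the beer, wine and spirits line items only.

£3.62

Craft lager (4-pack) £14.54: beer, wine and spirits → 10.25% + 0% transit = 10.25% → £1.49035
Bottle of merlot £20.82: beer, wine and spirits → 10.25% + 0% transit = 10.25% → £2.13405
Tax on beer, wine and spirits: unrounded sum = £3.6244 → £3.62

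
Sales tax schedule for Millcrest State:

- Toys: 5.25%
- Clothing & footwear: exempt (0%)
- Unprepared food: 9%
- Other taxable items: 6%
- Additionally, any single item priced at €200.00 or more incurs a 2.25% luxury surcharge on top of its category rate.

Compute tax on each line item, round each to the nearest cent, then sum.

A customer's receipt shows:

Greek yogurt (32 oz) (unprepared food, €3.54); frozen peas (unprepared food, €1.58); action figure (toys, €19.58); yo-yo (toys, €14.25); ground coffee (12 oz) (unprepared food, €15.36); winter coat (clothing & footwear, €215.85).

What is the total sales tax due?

€8.48

Greek yogurt (32 oz) €3.54: unprepared food → 9% → €0.32
Frozen peas €1.58: unprepared food → 9% → €0.14
Action figure €19.58: toys → 5.25% → €1.03
Yo-yo €14.25: toys → 5.25% → €0.75
Ground coffee (12 oz) €15.36: unprepared food → 9% → €1.38
Winter coat €215.85: clothing & footwear → 0% + 2.25% surcharge = 2.25% → €4.86
Total tax = €0.32 + €0.14 + €1.03 + €0.75 + €1.38 + €4.86 = €8.48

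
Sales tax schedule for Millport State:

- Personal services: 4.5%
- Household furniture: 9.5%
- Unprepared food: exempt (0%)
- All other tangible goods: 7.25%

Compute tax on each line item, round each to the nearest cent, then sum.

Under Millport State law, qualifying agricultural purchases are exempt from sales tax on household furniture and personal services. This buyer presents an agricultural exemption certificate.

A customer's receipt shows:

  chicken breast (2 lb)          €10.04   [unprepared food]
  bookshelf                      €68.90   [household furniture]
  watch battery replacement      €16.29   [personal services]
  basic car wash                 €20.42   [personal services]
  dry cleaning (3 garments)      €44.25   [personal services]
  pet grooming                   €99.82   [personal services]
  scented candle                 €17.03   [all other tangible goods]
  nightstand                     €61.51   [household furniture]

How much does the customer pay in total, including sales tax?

€339.49

Chicken breast (2 lb) €10.04: unprepared food → 0% → €0.00
Bookshelf €68.90: household furniture, buyer-exempt → 0% → €0.00
Watch battery replacement €16.29: personal services, buyer-exempt → 0% → €0.00
Basic car wash €20.42: personal services, buyer-exempt → 0% → €0.00
Dry cleaning (3 garments) €44.25: personal services, buyer-exempt → 0% → €0.00
Pet grooming €99.82: personal services, buyer-exempt → 0% → €0.00
Scented candle €17.03: all other tangible goods → 7.25% → €1.23
Nightstand €61.51: household furniture, buyer-exempt → 0% → €0.00
Subtotal = €338.26; tax = €1.23; total due = €339.49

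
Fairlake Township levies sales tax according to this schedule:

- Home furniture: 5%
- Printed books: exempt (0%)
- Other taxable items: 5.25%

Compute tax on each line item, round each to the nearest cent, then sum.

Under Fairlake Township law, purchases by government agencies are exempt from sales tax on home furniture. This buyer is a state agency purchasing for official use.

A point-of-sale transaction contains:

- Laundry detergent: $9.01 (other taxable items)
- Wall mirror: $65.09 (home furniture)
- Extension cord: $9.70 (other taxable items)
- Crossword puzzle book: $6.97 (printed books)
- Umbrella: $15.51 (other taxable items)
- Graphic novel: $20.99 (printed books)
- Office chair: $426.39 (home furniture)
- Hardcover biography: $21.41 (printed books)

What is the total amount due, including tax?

$576.86

Laundry detergent $9.01: other taxable items → 5.25% → $0.47
Wall mirror $65.09: home furniture, buyer-exempt → 0% → $0.00
Extension cord $9.70: other taxable items → 5.25% → $0.51
Crossword puzzle book $6.97: printed books → 0% → $0.00
Umbrella $15.51: other taxable items → 5.25% → $0.81
Graphic novel $20.99: printed books → 0% → $0.00
Office chair $426.39: home furniture, buyer-exempt → 0% → $0.00
Hardcover biography $21.41: printed books → 0% → $0.00
Subtotal = $575.07; tax = $1.79; total due = $576.86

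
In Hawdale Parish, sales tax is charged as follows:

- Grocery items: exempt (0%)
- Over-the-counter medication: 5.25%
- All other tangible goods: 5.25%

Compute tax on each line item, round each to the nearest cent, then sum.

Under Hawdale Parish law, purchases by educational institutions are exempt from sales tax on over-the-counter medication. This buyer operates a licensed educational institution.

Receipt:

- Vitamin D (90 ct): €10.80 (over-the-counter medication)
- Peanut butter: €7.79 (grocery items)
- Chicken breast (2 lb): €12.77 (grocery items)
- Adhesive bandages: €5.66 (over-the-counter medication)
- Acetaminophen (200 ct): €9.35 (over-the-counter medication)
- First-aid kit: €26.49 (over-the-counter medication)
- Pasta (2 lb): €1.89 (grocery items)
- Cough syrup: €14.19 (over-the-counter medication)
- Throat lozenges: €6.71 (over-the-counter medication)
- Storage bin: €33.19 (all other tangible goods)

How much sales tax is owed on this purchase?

Vitamin D (90 ct) €10.80: over-the-counter medication, buyer-exempt → 0% → €0.00
Peanut butter €7.79: grocery items → 0% → €0.00
Chicken breast (2 lb) €12.77: grocery items → 0% → €0.00
Adhesive bandages €5.66: over-the-counter medication, buyer-exempt → 0% → €0.00
Acetaminophen (200 ct) €9.35: over-the-counter medication, buyer-exempt → 0% → €0.00
First-aid kit €26.49: over-the-counter medication, buyer-exempt → 0% → €0.00
Pasta (2 lb) €1.89: grocery items → 0% → €0.00
Cough syrup €14.19: over-the-counter medication, buyer-exempt → 0% → €0.00
Throat lozenges €6.71: over-the-counter medication, buyer-exempt → 0% → €0.00
Storage bin €33.19: all other tangible goods → 5.25% → €1.74
Total tax = €1.74

€1.74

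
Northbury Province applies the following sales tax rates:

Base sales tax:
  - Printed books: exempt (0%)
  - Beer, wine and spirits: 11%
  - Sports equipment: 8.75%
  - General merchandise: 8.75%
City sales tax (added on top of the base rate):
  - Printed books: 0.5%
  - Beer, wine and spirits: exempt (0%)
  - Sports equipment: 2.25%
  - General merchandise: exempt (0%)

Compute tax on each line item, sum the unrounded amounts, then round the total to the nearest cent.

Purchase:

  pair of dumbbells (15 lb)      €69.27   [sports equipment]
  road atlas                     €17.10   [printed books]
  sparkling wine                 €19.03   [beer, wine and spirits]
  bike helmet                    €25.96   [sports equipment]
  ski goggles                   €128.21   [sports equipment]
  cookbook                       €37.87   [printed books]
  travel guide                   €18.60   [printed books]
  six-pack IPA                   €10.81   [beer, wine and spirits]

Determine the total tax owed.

Pair of dumbbells (15 lb) €69.27: sports equipment → 8.75% + 2.25% city = 11% → €7.6197
Road atlas €17.10: printed books → 0% + 0.5% city = 0.5% → €0.0855
Sparkling wine €19.03: beer, wine and spirits → 11% + 0% city = 11% → €2.0933
Bike helmet €25.96: sports equipment → 8.75% + 2.25% city = 11% → €2.8556
Ski goggles €128.21: sports equipment → 8.75% + 2.25% city = 11% → €14.1031
Cookbook €37.87: printed books → 0% + 0.5% city = 0.5% → €0.18935
Travel guide €18.60: printed books → 0% + 0.5% city = 0.5% → €0.093
Six-pack IPA €10.81: beer, wine and spirits → 11% + 0% city = 11% → €1.1891
Unrounded tax sum = €28.22865 → €28.23

€28.23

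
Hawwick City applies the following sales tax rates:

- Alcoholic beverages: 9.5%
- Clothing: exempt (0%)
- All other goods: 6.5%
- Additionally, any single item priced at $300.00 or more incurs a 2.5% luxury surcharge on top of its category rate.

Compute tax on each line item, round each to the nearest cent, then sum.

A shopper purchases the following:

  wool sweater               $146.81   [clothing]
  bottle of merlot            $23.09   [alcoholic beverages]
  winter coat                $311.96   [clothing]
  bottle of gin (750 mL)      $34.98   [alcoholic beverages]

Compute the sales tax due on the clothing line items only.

$7.80

Wool sweater $146.81: clothing → 0% → $0.00
Winter coat $311.96: clothing → 0% + 2.5% surcharge = 2.5% → $7.80
Tax on clothing = $0.00 + $7.80 = $7.80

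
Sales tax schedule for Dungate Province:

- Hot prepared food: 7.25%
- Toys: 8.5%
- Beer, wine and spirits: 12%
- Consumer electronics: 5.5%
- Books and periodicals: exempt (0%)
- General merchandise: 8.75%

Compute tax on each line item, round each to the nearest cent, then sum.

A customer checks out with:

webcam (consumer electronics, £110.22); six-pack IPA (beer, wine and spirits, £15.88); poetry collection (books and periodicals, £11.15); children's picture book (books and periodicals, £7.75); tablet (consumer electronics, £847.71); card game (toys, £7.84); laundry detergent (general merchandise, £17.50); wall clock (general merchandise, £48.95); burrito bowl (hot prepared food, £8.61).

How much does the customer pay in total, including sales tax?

Webcam £110.22: consumer electronics → 5.5% → £6.06
Six-pack IPA £15.88: beer, wine and spirits → 12% → £1.91
Poetry collection £11.15: books and periodicals → 0% → £0.00
Children's picture book £7.75: books and periodicals → 0% → £0.00
Tablet £847.71: consumer electronics → 5.5% → £46.62
Card game £7.84: toys → 8.5% → £0.67
Laundry detergent £17.50: general merchandise → 8.75% → £1.53
Wall clock £48.95: general merchandise → 8.75% → £4.28
Burrito bowl £8.61: hot prepared food → 7.25% → £0.62
Subtotal = £1075.61; tax = £61.69; total due = £1137.30

£1137.30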